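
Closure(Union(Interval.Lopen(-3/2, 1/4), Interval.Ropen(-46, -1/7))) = Interval(-46, 1/4)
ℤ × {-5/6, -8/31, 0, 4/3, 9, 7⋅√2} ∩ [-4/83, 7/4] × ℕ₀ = {0, 1} × {0, 9}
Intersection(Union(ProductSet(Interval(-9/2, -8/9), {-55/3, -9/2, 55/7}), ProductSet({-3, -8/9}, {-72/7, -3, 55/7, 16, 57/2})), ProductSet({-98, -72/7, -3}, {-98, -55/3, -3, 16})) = ProductSet({-3}, {-55/3, -3, 16})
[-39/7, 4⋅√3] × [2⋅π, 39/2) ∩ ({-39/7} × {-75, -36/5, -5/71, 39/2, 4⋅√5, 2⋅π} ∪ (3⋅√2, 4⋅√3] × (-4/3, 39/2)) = ({-39/7} × {4⋅√5, 2⋅π}) ∪ ((3⋅√2, 4⋅√3] × [2⋅π, 39/2))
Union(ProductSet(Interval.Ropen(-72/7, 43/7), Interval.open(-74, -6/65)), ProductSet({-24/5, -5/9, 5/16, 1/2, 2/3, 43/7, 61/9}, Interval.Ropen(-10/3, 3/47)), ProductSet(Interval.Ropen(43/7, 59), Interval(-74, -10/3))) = Union(ProductSet({-24/5, -5/9, 5/16, 1/2, 2/3, 43/7, 61/9}, Interval.Ropen(-10/3, 3/47)), ProductSet(Interval.Ropen(-72/7, 43/7), Interval.open(-74, -6/65)), ProductSet(Interval.Ropen(43/7, 59), Interval(-74, -10/3)))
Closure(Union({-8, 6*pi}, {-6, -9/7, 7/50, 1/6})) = {-8, -6, -9/7, 7/50, 1/6, 6*pi}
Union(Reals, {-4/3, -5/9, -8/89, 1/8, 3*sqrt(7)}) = Reals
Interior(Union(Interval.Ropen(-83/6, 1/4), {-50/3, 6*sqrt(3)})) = Interval.open(-83/6, 1/4)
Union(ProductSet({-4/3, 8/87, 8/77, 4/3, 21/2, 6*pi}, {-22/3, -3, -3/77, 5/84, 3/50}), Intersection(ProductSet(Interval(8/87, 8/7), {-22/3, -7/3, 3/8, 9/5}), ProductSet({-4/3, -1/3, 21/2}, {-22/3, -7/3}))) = ProductSet({-4/3, 8/87, 8/77, 4/3, 21/2, 6*pi}, {-22/3, -3, -3/77, 5/84, 3/50})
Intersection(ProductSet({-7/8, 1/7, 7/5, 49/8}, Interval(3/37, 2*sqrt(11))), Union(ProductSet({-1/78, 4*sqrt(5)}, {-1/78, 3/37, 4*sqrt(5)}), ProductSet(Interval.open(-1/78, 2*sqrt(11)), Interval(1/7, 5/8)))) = ProductSet({1/7, 7/5, 49/8}, Interval(1/7, 5/8))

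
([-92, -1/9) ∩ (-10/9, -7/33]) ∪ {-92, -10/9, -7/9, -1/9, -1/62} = {-92, -1/9, -1/62} ∪ [-10/9, -7/33]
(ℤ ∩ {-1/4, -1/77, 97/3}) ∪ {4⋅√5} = {4⋅√5}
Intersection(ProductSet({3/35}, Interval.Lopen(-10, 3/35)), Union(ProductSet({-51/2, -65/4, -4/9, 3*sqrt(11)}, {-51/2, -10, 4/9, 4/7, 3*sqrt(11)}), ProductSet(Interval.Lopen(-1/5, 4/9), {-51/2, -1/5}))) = ProductSet({3/35}, {-1/5})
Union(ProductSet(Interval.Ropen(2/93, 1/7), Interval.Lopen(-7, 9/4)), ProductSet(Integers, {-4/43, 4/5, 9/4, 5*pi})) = Union(ProductSet(Integers, {-4/43, 4/5, 9/4, 5*pi}), ProductSet(Interval.Ropen(2/93, 1/7), Interval.Lopen(-7, 9/4)))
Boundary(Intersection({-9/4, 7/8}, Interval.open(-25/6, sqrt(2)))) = {-9/4, 7/8}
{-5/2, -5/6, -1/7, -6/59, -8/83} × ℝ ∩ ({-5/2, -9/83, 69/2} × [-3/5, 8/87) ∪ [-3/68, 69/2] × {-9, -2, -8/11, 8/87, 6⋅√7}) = {-5/2} × [-3/5, 8/87)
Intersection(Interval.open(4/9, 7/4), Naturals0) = Range(1, 2, 1)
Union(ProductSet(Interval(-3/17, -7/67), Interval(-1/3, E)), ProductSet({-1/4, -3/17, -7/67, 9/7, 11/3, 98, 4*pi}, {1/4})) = Union(ProductSet({-1/4, -3/17, -7/67, 9/7, 11/3, 98, 4*pi}, {1/4}), ProductSet(Interval(-3/17, -7/67), Interval(-1/3, E)))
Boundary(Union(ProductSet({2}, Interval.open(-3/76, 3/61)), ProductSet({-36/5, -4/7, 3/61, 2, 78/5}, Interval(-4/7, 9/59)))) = ProductSet({-36/5, -4/7, 3/61, 2, 78/5}, Interval(-4/7, 9/59))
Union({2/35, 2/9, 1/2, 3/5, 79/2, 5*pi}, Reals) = Reals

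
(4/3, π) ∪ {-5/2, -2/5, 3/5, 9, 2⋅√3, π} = {-5/2, -2/5, 3/5, 9, 2⋅√3} ∪ (4/3, π]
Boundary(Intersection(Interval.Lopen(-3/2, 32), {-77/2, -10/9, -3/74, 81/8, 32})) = {-10/9, -3/74, 81/8, 32}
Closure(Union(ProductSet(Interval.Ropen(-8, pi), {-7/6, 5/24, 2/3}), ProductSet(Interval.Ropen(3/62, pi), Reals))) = Union(ProductSet(Interval(-8, pi), {-7/6, 5/24, 2/3}), ProductSet(Interval(3/62, pi), Reals))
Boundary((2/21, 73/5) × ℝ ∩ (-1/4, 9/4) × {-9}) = [2/21, 9/4] × {-9}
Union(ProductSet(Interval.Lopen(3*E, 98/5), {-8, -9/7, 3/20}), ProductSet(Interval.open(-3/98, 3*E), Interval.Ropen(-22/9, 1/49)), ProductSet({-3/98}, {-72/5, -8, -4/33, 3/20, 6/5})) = Union(ProductSet({-3/98}, {-72/5, -8, -4/33, 3/20, 6/5}), ProductSet(Interval.open(-3/98, 3*E), Interval.Ropen(-22/9, 1/49)), ProductSet(Interval.Lopen(3*E, 98/5), {-8, -9/7, 3/20}))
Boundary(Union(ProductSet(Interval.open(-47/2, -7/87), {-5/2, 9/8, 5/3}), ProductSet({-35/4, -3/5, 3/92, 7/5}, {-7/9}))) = Union(ProductSet({-35/4, -3/5, 3/92, 7/5}, {-7/9}), ProductSet(Interval(-47/2, -7/87), {-5/2, 9/8, 5/3}))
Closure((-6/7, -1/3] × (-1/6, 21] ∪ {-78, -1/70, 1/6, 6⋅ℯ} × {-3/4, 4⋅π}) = ({-6/7, -1/3} × [-1/6, 21]) ∪ ([-6/7, -1/3] × {-1/6, 21}) ∪ ((-6/7, -1/3] × (-1/6, 21]) ∪ ({-78, -1/70, 1/6, 6⋅ℯ} × {-3/4, 4⋅π})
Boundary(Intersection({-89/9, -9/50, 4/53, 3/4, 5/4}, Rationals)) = {-89/9, -9/50, 4/53, 3/4, 5/4}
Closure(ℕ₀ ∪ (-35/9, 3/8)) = [-35/9, 3/8] ∪ ℕ₀ ∪ (ℕ₀ \ (-35/9, 3/8))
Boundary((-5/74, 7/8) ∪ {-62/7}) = {-62/7, -5/74, 7/8}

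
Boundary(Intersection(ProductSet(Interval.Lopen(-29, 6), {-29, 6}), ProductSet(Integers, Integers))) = ProductSet(Range(-28, 7, 1), {-29, 6})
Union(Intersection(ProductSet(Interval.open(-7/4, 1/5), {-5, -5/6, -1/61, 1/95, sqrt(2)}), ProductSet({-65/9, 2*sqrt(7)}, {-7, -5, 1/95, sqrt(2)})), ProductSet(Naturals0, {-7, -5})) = ProductSet(Naturals0, {-7, -5})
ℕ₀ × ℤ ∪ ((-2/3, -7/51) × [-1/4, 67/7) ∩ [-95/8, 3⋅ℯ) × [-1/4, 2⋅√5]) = (ℕ₀ × ℤ) ∪ ((-2/3, -7/51) × [-1/4, 2⋅√5])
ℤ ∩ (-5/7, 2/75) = {0}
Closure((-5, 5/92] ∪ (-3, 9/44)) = [-5, 9/44]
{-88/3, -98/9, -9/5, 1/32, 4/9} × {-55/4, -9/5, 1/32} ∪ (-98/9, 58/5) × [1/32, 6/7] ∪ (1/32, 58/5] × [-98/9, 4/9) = ({-88/3, -98/9, -9/5, 1/32, 4/9} × {-55/4, -9/5, 1/32}) ∪ ((-98/9, 58/5) × [1/32, 6/7]) ∪ ((1/32, 58/5] × [-98/9, 4/9))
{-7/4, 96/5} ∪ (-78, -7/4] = (-78, -7/4] ∪ {96/5}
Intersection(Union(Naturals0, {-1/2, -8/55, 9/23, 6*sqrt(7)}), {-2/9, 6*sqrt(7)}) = {6*sqrt(7)}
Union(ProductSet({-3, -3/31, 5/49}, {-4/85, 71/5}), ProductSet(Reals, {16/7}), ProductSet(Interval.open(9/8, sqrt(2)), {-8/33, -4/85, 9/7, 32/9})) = Union(ProductSet({-3, -3/31, 5/49}, {-4/85, 71/5}), ProductSet(Interval.open(9/8, sqrt(2)), {-8/33, -4/85, 9/7, 32/9}), ProductSet(Reals, {16/7}))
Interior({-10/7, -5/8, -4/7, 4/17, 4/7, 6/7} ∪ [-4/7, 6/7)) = (-4/7, 6/7)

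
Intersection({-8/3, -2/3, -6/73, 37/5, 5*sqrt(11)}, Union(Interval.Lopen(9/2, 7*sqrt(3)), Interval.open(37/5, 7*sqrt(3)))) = {37/5}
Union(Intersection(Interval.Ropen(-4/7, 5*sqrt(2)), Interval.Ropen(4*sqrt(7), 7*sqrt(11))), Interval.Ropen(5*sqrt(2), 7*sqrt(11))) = Interval.Ropen(5*sqrt(2), 7*sqrt(11))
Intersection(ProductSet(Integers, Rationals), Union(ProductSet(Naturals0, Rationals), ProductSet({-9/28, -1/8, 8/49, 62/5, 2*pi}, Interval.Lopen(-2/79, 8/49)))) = ProductSet(Naturals0, Rationals)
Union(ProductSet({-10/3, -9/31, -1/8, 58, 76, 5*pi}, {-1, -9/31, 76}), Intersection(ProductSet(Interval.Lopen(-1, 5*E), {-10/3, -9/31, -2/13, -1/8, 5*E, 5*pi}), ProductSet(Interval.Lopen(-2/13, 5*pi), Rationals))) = Union(ProductSet({-10/3, -9/31, -1/8, 58, 76, 5*pi}, {-1, -9/31, 76}), ProductSet(Interval.Lopen(-2/13, 5*E), {-10/3, -9/31, -2/13, -1/8}))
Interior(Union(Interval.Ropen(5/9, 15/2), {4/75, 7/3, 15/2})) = Interval.open(5/9, 15/2)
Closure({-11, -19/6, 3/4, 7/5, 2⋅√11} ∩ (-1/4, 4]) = {3/4, 7/5}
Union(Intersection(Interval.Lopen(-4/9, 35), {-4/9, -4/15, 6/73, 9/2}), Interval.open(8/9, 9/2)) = Union({-4/15, 6/73}, Interval.Lopen(8/9, 9/2))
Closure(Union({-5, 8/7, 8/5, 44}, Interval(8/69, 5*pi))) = Union({-5, 44}, Interval(8/69, 5*pi))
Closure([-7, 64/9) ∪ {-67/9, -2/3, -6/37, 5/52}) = {-67/9} ∪ [-7, 64/9]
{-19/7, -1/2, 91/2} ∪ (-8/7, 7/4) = {-19/7, 91/2} ∪ (-8/7, 7/4)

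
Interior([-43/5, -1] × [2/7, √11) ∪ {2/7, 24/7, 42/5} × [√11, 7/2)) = (-43/5, -1) × (2/7, √11)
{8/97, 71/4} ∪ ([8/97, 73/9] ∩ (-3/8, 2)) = [8/97, 2) ∪ {71/4}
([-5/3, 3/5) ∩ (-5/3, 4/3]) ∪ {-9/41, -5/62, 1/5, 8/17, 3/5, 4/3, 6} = (-5/3, 3/5] ∪ {4/3, 6}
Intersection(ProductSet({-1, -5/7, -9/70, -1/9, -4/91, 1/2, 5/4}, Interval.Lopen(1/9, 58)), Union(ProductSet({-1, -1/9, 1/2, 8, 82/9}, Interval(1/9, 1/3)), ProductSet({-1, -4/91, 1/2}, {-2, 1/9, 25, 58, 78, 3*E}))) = Union(ProductSet({-1, -1/9, 1/2}, Interval.Lopen(1/9, 1/3)), ProductSet({-1, -4/91, 1/2}, {25, 58, 3*E}))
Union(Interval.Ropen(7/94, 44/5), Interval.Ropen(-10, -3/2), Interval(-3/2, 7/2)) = Interval.Ropen(-10, 44/5)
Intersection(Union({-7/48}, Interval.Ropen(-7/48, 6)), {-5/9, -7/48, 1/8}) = {-7/48, 1/8}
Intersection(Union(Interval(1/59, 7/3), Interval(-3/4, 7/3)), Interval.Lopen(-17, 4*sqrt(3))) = Interval(-3/4, 7/3)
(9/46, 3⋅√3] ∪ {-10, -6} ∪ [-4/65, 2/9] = {-10, -6} ∪ [-4/65, 3⋅√3]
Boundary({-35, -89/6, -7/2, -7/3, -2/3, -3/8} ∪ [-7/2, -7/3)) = {-35, -89/6, -7/2, -7/3, -2/3, -3/8}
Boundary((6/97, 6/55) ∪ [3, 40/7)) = {6/97, 6/55, 3, 40/7}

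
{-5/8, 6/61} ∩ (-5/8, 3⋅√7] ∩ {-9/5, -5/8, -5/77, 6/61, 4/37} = {6/61}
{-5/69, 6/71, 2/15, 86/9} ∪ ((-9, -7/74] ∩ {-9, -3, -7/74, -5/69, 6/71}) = {-3, -7/74, -5/69, 6/71, 2/15, 86/9}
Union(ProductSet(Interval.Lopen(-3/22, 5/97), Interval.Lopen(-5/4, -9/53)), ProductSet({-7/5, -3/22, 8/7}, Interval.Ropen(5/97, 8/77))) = Union(ProductSet({-7/5, -3/22, 8/7}, Interval.Ropen(5/97, 8/77)), ProductSet(Interval.Lopen(-3/22, 5/97), Interval.Lopen(-5/4, -9/53)))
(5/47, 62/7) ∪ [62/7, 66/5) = (5/47, 66/5)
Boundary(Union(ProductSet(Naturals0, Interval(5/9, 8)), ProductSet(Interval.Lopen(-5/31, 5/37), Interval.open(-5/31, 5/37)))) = Union(ProductSet({-5/31, 5/37}, Interval(-5/31, 5/37)), ProductSet(Interval(-5/31, 5/37), {-5/31, 5/37}), ProductSet(Union(Complement(Naturals0, Interval.open(-5/31, 5/37)), Naturals0), Interval(5/9, 8)))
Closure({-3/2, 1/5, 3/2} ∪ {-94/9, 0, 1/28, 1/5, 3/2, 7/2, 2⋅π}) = {-94/9, -3/2, 0, 1/28, 1/5, 3/2, 7/2, 2⋅π}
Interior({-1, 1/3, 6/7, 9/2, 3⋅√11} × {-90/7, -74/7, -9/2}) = ∅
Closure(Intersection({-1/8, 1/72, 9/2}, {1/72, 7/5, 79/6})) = {1/72}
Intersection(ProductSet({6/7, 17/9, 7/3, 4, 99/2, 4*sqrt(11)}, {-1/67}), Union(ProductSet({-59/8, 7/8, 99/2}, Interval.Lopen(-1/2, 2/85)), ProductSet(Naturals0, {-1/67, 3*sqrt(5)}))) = ProductSet({4, 99/2}, {-1/67})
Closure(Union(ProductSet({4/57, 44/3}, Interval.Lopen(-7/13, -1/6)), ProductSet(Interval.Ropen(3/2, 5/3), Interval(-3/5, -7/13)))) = Union(ProductSet({4/57, 44/3}, Interval(-7/13, -1/6)), ProductSet(Interval(3/2, 5/3), Interval(-3/5, -7/13)))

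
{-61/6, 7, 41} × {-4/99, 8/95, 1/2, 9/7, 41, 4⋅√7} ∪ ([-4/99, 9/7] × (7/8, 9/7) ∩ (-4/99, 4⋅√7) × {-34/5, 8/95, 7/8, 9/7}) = {-61/6, 7, 41} × {-4/99, 8/95, 1/2, 9/7, 41, 4⋅√7}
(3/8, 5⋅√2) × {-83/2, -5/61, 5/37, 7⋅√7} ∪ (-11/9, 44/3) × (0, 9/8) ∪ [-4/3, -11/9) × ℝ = ([-4/3, -11/9) × ℝ) ∪ ((-11/9, 44/3) × (0, 9/8)) ∪ ((3/8, 5⋅√2) × {-83/2, -5/61, 5/37, 7⋅√7})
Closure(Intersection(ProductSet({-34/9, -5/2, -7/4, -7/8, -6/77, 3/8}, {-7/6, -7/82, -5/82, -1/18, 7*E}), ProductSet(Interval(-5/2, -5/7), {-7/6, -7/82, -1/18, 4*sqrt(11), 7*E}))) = ProductSet({-5/2, -7/4, -7/8}, {-7/6, -7/82, -1/18, 7*E})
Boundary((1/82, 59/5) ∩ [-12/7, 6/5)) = {1/82, 6/5}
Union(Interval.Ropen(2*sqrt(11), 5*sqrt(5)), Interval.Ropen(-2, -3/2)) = Union(Interval.Ropen(-2, -3/2), Interval.Ropen(2*sqrt(11), 5*sqrt(5)))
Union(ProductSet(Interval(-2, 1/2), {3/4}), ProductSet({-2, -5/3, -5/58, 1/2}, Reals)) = Union(ProductSet({-2, -5/3, -5/58, 1/2}, Reals), ProductSet(Interval(-2, 1/2), {3/4}))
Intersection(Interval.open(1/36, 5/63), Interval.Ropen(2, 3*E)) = EmptySet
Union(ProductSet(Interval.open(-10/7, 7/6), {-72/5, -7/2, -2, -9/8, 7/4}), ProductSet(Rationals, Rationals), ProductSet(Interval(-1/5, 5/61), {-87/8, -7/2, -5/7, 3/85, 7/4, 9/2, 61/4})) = Union(ProductSet(Interval.open(-10/7, 7/6), {-72/5, -7/2, -2, -9/8, 7/4}), ProductSet(Interval(-1/5, 5/61), {-87/8, -7/2, -5/7, 3/85, 7/4, 9/2, 61/4}), ProductSet(Rationals, Rationals))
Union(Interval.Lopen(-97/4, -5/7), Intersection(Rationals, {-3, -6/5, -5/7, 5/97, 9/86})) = Union({5/97, 9/86}, Interval.Lopen(-97/4, -5/7))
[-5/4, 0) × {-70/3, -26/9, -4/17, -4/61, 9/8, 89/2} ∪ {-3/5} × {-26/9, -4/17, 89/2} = [-5/4, 0) × {-70/3, -26/9, -4/17, -4/61, 9/8, 89/2}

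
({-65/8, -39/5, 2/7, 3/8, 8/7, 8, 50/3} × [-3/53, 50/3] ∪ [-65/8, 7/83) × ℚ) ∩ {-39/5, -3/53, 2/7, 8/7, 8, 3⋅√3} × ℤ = ({-39/5, -3/53} × ℤ) ∪ ({-39/5, 2/7, 8/7, 8} × {0, 1, …, 16})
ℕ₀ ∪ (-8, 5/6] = (-8, 5/6] ∪ ℕ₀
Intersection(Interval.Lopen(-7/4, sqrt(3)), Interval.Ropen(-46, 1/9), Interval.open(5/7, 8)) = EmptySet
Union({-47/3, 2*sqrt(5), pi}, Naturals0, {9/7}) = Union({-47/3, 9/7, 2*sqrt(5), pi}, Naturals0)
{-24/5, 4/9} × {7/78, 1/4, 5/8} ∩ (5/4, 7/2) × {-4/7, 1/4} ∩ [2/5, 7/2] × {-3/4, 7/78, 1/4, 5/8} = ∅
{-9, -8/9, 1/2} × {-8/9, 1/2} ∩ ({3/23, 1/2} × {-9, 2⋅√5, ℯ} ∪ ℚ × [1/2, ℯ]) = {-9, -8/9, 1/2} × {1/2}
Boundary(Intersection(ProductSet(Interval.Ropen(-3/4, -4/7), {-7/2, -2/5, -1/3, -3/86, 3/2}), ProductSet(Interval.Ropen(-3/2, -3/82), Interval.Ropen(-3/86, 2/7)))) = ProductSet(Interval(-3/4, -4/7), {-3/86})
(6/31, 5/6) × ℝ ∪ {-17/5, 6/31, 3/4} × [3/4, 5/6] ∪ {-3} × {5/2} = ({-3} × {5/2}) ∪ ((6/31, 5/6) × ℝ) ∪ ({-17/5, 6/31, 3/4} × [3/4, 5/6])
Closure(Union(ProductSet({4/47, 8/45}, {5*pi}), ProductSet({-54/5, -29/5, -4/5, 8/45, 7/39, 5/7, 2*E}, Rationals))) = Union(ProductSet({4/47, 8/45}, {5*pi}), ProductSet({-54/5, -29/5, -4/5, 8/45, 7/39, 5/7, 2*E}, Reals))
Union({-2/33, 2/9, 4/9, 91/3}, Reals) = Reals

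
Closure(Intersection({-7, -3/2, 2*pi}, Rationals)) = {-7, -3/2}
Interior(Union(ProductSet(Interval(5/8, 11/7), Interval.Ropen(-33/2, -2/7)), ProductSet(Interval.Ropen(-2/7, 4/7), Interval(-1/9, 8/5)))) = Union(ProductSet(Interval.open(-2/7, 4/7), Interval.open(-1/9, 8/5)), ProductSet(Interval.open(5/8, 11/7), Interval.open(-33/2, -2/7)))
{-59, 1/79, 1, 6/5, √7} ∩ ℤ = {-59, 1}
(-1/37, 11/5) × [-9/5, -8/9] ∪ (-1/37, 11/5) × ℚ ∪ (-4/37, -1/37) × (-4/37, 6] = ((-4/37, -1/37) × (-4/37, 6]) ∪ ((-1/37, 11/5) × (ℚ ∪ [-9/5, -8/9]))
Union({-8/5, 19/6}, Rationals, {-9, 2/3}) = Rationals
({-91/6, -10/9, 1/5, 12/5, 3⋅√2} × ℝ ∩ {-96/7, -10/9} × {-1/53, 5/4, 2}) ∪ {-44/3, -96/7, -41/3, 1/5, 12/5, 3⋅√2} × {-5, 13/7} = ({-10/9} × {-1/53, 5/4, 2}) ∪ ({-44/3, -96/7, -41/3, 1/5, 12/5, 3⋅√2} × {-5, 13/7})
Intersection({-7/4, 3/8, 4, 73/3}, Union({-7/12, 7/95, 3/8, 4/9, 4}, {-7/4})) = {-7/4, 3/8, 4}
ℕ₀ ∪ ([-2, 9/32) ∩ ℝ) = [-2, 9/32) ∪ ℕ₀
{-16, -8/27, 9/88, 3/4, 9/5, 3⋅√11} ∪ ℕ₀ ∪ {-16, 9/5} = {-16, -8/27, 9/88, 3/4, 9/5, 3⋅√11} ∪ ℕ₀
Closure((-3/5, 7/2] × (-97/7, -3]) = ({-3/5, 7/2} × [-97/7, -3]) ∪ ([-3/5, 7/2] × {-97/7, -3}) ∪ ((-3/5, 7/2] × (-97/7, -3])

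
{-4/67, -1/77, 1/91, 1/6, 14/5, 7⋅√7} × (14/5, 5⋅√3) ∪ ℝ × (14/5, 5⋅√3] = ℝ × (14/5, 5⋅√3]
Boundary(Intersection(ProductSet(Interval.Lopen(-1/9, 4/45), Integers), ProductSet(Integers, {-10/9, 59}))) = ProductSet(Range(0, 1, 1), {59})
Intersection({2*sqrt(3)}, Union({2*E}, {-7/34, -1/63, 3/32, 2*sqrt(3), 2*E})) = {2*sqrt(3)}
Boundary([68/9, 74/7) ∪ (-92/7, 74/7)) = {-92/7, 74/7}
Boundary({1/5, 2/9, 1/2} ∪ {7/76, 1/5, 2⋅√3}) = {7/76, 1/5, 2/9, 1/2, 2⋅√3}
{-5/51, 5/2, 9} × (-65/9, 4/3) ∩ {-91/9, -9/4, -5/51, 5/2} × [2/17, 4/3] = {-5/51, 5/2} × [2/17, 4/3)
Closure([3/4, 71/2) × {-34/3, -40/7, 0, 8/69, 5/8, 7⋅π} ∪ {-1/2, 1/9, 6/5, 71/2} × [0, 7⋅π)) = ({-1/2, 1/9, 6/5, 71/2} × [0, 7⋅π]) ∪ ([3/4, 71/2] × {-34/3, -40/7, 0, 8/69, 5/8, 7⋅π})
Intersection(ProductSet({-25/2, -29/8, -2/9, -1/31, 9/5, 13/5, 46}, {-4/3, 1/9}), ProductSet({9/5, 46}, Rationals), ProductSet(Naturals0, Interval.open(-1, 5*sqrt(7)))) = ProductSet({46}, {1/9})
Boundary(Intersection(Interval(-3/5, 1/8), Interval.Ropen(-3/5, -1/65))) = {-3/5, -1/65}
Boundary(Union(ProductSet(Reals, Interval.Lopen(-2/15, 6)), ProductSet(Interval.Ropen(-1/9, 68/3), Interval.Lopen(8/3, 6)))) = ProductSet(Reals, {-2/15, 6})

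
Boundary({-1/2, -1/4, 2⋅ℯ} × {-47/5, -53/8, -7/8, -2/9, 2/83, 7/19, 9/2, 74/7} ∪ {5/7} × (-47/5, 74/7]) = ({5/7} × [-47/5, 74/7]) ∪ ({-1/2, -1/4, 2⋅ℯ} × {-47/5, -53/8, -7/8, -2/9, 2/83, 7/19, 9/2, 74/7})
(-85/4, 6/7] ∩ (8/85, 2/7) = (8/85, 2/7)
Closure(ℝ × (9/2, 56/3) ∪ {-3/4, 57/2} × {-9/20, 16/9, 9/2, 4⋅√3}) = (ℝ × [9/2, 56/3]) ∪ ({-3/4, 57/2} × {-9/20, 16/9, 9/2, 4⋅√3})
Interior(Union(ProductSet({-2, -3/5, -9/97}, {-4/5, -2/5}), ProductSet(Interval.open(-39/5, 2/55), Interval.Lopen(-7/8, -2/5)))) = ProductSet(Interval.open(-39/5, 2/55), Interval.open(-7/8, -2/5))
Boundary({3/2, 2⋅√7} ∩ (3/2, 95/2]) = {2⋅√7}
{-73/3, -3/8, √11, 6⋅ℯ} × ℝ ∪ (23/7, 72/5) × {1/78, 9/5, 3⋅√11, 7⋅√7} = ({-73/3, -3/8, √11, 6⋅ℯ} × ℝ) ∪ ((23/7, 72/5) × {1/78, 9/5, 3⋅√11, 7⋅√7})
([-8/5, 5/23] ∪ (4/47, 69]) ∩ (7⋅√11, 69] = (7⋅√11, 69]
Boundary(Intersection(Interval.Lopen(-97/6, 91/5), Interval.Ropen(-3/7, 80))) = {-3/7, 91/5}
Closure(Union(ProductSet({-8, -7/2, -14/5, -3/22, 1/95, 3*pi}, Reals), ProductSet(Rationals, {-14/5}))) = Union(ProductSet({-8, -7/2, -14/5, -3/22, 1/95, 3*pi}, Reals), ProductSet(Reals, {-14/5}))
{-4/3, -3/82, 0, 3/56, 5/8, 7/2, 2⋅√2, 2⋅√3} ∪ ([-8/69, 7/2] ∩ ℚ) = {-4/3, 2⋅√2, 2⋅√3} ∪ (ℚ ∩ [-8/69, 7/2])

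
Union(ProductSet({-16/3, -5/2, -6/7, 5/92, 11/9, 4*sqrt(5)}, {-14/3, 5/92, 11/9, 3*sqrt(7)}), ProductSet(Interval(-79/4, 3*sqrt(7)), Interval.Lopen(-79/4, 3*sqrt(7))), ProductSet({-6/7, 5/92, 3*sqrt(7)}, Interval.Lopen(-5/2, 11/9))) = Union(ProductSet({-16/3, -5/2, -6/7, 5/92, 11/9, 4*sqrt(5)}, {-14/3, 5/92, 11/9, 3*sqrt(7)}), ProductSet(Interval(-79/4, 3*sqrt(7)), Interval.Lopen(-79/4, 3*sqrt(7))))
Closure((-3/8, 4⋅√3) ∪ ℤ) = ℤ ∪ [-3/8, 4⋅√3]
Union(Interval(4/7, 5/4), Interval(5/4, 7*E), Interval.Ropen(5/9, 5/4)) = Interval(5/9, 7*E)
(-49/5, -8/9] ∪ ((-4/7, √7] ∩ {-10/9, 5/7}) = (-49/5, -8/9] ∪ {5/7}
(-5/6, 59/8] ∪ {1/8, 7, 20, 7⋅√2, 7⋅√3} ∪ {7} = (-5/6, 59/8] ∪ {20, 7⋅√2, 7⋅√3}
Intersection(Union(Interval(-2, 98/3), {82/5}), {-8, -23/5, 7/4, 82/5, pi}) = {7/4, 82/5, pi}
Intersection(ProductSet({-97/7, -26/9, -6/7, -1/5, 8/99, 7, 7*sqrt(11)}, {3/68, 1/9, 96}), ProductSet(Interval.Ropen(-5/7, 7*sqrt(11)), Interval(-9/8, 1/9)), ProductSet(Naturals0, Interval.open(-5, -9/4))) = EmptySet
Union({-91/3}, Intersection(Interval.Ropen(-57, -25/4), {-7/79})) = {-91/3}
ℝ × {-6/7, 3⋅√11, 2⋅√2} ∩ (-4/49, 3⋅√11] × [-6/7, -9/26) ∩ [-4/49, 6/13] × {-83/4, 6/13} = ∅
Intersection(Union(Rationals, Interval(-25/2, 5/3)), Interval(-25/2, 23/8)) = Union(Intersection(Interval(-25/2, 23/8), Rationals), Interval(-25/2, 5/3))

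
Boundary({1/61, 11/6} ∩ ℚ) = {1/61, 11/6}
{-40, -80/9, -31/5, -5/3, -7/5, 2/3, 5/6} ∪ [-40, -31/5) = [-40, -31/5] ∪ {-5/3, -7/5, 2/3, 5/6}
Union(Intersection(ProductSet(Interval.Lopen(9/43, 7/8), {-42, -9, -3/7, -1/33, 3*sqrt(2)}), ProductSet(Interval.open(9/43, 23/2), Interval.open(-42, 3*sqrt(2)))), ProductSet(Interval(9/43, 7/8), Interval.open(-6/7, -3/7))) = Union(ProductSet(Interval(9/43, 7/8), Interval.open(-6/7, -3/7)), ProductSet(Interval.Lopen(9/43, 7/8), {-9, -3/7, -1/33}))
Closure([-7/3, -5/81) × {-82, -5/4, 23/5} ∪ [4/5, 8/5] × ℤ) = ([4/5, 8/5] × ℤ) ∪ ([-7/3, -5/81] × {-82, -5/4, 23/5})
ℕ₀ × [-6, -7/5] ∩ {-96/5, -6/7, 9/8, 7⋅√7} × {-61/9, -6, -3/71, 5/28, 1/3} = ∅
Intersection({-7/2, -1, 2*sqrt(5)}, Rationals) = {-7/2, -1}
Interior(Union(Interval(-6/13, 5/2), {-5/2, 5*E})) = Interval.open(-6/13, 5/2)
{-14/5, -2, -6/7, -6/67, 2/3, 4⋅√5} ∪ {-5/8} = {-14/5, -2, -6/7, -5/8, -6/67, 2/3, 4⋅√5}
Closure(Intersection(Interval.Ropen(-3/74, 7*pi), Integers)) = Range(0, 22, 1)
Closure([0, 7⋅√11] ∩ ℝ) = [0, 7⋅√11]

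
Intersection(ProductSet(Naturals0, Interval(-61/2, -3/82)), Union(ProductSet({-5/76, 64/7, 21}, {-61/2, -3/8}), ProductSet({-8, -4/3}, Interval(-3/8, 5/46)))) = ProductSet({21}, {-61/2, -3/8})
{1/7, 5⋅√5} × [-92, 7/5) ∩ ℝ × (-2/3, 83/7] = {1/7, 5⋅√5} × (-2/3, 7/5)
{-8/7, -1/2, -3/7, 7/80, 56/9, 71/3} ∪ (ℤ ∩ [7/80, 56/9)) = {-8/7, -1/2, -3/7, 7/80, 56/9, 71/3} ∪ {1, 2, …, 6}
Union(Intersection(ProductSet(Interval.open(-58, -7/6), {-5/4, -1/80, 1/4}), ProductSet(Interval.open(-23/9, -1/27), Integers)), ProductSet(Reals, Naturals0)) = ProductSet(Reals, Naturals0)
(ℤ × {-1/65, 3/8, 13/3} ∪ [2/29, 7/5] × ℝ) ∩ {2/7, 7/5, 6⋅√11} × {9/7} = {2/7, 7/5} × {9/7}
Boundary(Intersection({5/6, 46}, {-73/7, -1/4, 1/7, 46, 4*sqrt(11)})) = {46}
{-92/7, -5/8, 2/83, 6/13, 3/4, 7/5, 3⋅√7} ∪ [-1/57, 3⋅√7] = {-92/7, -5/8} ∪ [-1/57, 3⋅√7]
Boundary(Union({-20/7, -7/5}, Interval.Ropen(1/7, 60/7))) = {-20/7, -7/5, 1/7, 60/7}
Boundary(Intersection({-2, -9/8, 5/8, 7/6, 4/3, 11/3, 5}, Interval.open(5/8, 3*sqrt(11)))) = {7/6, 4/3, 11/3, 5}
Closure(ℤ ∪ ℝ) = ℝ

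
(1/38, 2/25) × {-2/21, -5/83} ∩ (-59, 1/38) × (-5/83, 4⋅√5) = ∅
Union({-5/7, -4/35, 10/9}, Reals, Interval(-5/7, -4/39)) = Interval(-oo, oo)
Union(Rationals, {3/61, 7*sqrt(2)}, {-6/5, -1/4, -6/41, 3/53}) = Union({7*sqrt(2)}, Rationals)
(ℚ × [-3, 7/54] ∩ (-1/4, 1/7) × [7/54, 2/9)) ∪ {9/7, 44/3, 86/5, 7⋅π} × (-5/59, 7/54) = ((ℚ ∩ (-1/4, 1/7)) × {7/54}) ∪ ({9/7, 44/3, 86/5, 7⋅π} × (-5/59, 7/54))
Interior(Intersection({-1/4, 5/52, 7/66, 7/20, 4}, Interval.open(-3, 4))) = EmptySet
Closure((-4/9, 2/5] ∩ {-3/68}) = {-3/68}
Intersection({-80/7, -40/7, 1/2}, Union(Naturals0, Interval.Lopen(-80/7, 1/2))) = {-40/7, 1/2}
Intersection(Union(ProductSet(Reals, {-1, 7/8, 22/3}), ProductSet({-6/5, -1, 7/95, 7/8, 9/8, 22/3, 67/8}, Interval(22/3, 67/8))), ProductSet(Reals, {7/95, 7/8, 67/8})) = Union(ProductSet({-6/5, -1, 7/95, 7/8, 9/8, 22/3, 67/8}, {67/8}), ProductSet(Reals, {7/8}))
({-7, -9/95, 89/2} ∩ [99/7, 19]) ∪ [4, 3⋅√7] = [4, 3⋅√7]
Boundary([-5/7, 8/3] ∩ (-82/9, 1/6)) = {-5/7, 1/6}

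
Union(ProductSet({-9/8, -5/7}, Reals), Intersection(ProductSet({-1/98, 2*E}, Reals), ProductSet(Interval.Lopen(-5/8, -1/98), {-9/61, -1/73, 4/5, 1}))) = Union(ProductSet({-1/98}, {-9/61, -1/73, 4/5, 1}), ProductSet({-9/8, -5/7}, Reals))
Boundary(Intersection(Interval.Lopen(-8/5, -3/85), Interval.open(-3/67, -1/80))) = {-3/67, -3/85}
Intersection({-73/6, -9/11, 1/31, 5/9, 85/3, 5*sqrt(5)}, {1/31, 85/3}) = {1/31, 85/3}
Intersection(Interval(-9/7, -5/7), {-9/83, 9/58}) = EmptySet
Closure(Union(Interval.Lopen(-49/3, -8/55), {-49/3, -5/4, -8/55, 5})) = Union({5}, Interval(-49/3, -8/55))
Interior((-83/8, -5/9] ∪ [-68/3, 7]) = (-68/3, 7)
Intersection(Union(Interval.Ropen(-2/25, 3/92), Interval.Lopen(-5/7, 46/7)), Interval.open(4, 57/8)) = Interval.Lopen(4, 46/7)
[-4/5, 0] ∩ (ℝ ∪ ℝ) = [-4/5, 0]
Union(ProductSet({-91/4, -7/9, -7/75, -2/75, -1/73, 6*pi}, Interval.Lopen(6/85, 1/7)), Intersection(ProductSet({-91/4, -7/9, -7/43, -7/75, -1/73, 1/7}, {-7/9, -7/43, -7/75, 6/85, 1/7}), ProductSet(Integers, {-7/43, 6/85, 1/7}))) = ProductSet({-91/4, -7/9, -7/75, -2/75, -1/73, 6*pi}, Interval.Lopen(6/85, 1/7))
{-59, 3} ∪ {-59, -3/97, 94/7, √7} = {-59, -3/97, 3, 94/7, √7}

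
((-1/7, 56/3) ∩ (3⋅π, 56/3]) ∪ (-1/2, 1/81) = (-1/2, 1/81) ∪ (3⋅π, 56/3)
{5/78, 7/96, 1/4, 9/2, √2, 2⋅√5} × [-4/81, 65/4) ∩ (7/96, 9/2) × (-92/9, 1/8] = {1/4, √2, 2⋅√5} × [-4/81, 1/8]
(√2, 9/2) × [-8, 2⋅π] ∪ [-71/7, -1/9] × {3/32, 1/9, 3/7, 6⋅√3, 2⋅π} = ((√2, 9/2) × [-8, 2⋅π]) ∪ ([-71/7, -1/9] × {3/32, 1/9, 3/7, 6⋅√3, 2⋅π})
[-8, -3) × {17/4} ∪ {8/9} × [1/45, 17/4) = ({8/9} × [1/45, 17/4)) ∪ ([-8, -3) × {17/4})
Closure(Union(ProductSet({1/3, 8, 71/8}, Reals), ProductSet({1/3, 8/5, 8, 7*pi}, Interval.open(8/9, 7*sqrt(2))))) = Union(ProductSet({1/3, 8, 71/8}, Reals), ProductSet({1/3, 8/5, 8, 7*pi}, Interval(8/9, 7*sqrt(2))))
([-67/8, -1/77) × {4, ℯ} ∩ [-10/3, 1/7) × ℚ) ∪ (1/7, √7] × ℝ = ([-10/3, -1/77) × {4}) ∪ ((1/7, √7] × ℝ)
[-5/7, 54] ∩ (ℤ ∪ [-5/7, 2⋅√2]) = [-5/7, 2⋅√2] ∪ {0, 1, …, 54}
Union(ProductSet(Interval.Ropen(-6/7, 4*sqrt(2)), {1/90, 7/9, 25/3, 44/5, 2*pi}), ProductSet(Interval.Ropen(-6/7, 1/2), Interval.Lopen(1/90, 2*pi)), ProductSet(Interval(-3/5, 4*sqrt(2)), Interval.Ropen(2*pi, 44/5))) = Union(ProductSet(Interval.Ropen(-6/7, 1/2), Interval.Lopen(1/90, 2*pi)), ProductSet(Interval.Ropen(-6/7, 4*sqrt(2)), {1/90, 7/9, 25/3, 44/5, 2*pi}), ProductSet(Interval(-3/5, 4*sqrt(2)), Interval.Ropen(2*pi, 44/5)))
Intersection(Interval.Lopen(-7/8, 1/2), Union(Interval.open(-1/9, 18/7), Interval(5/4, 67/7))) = Interval.Lopen(-1/9, 1/2)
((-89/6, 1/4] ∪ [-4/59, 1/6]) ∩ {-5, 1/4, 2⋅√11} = {-5, 1/4}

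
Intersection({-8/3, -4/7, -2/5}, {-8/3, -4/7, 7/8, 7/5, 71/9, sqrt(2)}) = {-8/3, -4/7}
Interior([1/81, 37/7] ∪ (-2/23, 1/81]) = (-2/23, 37/7)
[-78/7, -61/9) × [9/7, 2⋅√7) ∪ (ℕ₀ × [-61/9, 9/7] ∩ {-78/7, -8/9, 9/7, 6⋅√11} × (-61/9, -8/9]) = [-78/7, -61/9) × [9/7, 2⋅√7)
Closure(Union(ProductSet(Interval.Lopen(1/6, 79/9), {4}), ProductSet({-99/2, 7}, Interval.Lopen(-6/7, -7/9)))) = Union(ProductSet({-99/2, 7}, Interval(-6/7, -7/9)), ProductSet(Interval(1/6, 79/9), {4}))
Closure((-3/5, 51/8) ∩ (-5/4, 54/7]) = [-3/5, 51/8]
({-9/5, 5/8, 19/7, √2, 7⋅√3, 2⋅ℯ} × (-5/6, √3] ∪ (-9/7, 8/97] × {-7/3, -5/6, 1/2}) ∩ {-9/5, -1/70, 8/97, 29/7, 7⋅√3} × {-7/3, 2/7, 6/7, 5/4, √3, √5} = ({-1/70, 8/97} × {-7/3}) ∪ ({-9/5, 7⋅√3} × {2/7, 6/7, 5/4, √3})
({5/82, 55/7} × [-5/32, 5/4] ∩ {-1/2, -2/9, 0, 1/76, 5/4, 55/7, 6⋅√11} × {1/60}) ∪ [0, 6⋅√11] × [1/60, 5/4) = [0, 6⋅√11] × [1/60, 5/4)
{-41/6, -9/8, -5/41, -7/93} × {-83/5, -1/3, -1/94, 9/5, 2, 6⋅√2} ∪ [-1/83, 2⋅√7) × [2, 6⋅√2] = ({-41/6, -9/8, -5/41, -7/93} × {-83/5, -1/3, -1/94, 9/5, 2, 6⋅√2}) ∪ ([-1/83, 2⋅√7) × [2, 6⋅√2])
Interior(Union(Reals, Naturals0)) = Reals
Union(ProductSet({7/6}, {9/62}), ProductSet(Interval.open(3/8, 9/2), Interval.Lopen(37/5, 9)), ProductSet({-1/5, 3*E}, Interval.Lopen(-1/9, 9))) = Union(ProductSet({7/6}, {9/62}), ProductSet({-1/5, 3*E}, Interval.Lopen(-1/9, 9)), ProductSet(Interval.open(3/8, 9/2), Interval.Lopen(37/5, 9)))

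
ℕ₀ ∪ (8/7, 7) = ℕ₀ ∪ (8/7, 7]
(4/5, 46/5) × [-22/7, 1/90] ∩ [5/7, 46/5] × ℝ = (4/5, 46/5) × [-22/7, 1/90]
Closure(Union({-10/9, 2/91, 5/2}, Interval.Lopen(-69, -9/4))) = Union({-10/9, 2/91, 5/2}, Interval(-69, -9/4))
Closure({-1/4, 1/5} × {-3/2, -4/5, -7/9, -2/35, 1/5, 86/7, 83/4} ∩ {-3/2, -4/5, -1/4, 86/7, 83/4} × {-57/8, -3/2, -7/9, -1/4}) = {-1/4} × {-3/2, -7/9}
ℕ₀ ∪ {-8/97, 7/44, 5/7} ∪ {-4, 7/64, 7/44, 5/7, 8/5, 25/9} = {-4, -8/97, 7/64, 7/44, 5/7, 8/5, 25/9} ∪ ℕ₀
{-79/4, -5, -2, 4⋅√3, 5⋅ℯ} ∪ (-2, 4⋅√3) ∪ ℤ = ℤ ∪ {-79/4, 5⋅ℯ} ∪ [-2, 4⋅√3]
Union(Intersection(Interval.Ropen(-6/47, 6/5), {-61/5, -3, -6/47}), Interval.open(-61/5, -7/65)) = Interval.open(-61/5, -7/65)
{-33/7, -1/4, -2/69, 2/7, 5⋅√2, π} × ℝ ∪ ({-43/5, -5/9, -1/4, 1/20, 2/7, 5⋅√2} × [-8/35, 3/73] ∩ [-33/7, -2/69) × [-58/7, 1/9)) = ({-5/9, -1/4} × [-8/35, 3/73]) ∪ ({-33/7, -1/4, -2/69, 2/7, 5⋅√2, π} × ℝ)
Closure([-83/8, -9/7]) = [-83/8, -9/7]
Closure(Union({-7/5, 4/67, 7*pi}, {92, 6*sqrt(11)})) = {-7/5, 4/67, 92, 6*sqrt(11), 7*pi}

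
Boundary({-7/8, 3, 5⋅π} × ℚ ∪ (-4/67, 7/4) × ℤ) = ([-4/67, 7/4] × ℤ) ∪ ({-7/8, 3, 5⋅π} × ℝ)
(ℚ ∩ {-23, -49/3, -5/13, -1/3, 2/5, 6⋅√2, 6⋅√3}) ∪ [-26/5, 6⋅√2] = {-23, -49/3} ∪ [-26/5, 6⋅√2]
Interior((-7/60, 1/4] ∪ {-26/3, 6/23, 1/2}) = (-7/60, 1/4)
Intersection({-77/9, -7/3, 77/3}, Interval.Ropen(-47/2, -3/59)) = {-77/9, -7/3}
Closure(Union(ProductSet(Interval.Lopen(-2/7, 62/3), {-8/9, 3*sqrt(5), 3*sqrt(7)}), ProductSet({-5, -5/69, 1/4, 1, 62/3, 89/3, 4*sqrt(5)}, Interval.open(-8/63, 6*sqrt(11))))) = Union(ProductSet({-5, -5/69, 1/4, 1, 62/3, 89/3, 4*sqrt(5)}, Interval(-8/63, 6*sqrt(11))), ProductSet(Interval(-2/7, 62/3), {-8/9, 3*sqrt(5), 3*sqrt(7)}))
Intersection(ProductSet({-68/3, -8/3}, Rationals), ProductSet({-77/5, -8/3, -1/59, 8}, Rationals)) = ProductSet({-8/3}, Rationals)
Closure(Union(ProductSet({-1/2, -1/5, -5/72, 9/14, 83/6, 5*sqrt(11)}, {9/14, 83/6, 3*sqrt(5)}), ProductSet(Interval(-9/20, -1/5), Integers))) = Union(ProductSet({-1/2, -1/5, -5/72, 9/14, 83/6, 5*sqrt(11)}, {9/14, 83/6, 3*sqrt(5)}), ProductSet(Interval(-9/20, -1/5), Integers))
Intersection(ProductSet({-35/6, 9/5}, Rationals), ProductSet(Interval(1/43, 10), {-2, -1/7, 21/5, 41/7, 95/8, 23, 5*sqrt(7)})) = ProductSet({9/5}, {-2, -1/7, 21/5, 41/7, 95/8, 23})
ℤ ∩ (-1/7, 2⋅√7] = {0, 1, …, 5}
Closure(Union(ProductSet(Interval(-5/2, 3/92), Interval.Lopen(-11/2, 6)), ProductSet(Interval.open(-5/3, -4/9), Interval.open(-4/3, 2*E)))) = ProductSet(Interval(-5/2, 3/92), Interval(-11/2, 6))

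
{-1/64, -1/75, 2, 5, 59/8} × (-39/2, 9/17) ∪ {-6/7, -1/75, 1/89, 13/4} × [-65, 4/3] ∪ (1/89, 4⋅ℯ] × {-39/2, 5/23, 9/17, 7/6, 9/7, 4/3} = ({-6/7, -1/75, 1/89, 13/4} × [-65, 4/3]) ∪ ({-1/64, -1/75, 2, 5, 59/8} × (-39/2, 9/17)) ∪ ((1/89, 4⋅ℯ] × {-39/2, 5/23, 9/17, 7/6, 9/7, 4/3})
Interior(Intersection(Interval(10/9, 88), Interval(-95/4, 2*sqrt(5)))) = Interval.open(10/9, 2*sqrt(5))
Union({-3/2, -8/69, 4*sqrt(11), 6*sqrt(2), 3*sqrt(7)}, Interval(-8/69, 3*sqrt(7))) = Union({-3/2, 4*sqrt(11), 6*sqrt(2)}, Interval(-8/69, 3*sqrt(7)))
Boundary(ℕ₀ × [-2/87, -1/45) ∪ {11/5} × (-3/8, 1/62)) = (ℕ₀ × [-2/87, -1/45]) ∪ ({11/5} × [-3/8, 1/62])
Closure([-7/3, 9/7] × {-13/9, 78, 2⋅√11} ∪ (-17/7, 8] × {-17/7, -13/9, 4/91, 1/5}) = ([-17/7, 8] × {-17/7, -13/9, 4/91, 1/5}) ∪ ([-7/3, 9/7] × {-13/9, 78, 2⋅√11})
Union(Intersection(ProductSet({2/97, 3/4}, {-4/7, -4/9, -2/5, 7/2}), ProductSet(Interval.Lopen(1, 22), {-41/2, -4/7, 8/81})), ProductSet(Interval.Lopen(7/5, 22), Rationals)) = ProductSet(Interval.Lopen(7/5, 22), Rationals)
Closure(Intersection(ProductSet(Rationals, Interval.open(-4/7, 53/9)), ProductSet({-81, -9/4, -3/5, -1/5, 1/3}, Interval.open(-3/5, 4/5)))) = ProductSet({-81, -9/4, -3/5, -1/5, 1/3}, Interval(-4/7, 4/5))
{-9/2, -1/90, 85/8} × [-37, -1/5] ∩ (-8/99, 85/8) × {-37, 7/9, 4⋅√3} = {-1/90} × {-37}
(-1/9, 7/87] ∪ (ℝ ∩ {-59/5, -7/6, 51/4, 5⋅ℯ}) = {-59/5, -7/6, 51/4, 5⋅ℯ} ∪ (-1/9, 7/87]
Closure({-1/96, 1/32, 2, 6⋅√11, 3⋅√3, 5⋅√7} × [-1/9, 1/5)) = {-1/96, 1/32, 2, 6⋅√11, 3⋅√3, 5⋅√7} × [-1/9, 1/5]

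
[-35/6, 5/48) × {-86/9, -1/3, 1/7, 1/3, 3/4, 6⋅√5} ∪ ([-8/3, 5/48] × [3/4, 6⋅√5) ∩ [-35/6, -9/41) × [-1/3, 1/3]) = [-35/6, 5/48) × {-86/9, -1/3, 1/7, 1/3, 3/4, 6⋅√5}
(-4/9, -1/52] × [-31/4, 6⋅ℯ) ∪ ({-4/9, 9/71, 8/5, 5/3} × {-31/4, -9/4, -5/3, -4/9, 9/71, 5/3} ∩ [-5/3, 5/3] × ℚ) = ({-4/9, 9/71, 8/5, 5/3} × {-31/4, -9/4, -5/3, -4/9, 9/71, 5/3}) ∪ ((-4/9, -1/52] × [-31/4, 6⋅ℯ))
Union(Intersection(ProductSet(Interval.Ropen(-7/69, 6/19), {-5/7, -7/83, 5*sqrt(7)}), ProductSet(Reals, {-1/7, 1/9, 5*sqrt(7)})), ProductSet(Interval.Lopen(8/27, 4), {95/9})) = Union(ProductSet(Interval.Ropen(-7/69, 6/19), {5*sqrt(7)}), ProductSet(Interval.Lopen(8/27, 4), {95/9}))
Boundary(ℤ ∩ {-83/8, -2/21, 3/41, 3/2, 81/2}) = ∅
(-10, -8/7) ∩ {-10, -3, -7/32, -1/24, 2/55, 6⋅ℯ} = {-3}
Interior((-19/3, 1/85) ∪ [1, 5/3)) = (-19/3, 1/85) ∪ (1, 5/3)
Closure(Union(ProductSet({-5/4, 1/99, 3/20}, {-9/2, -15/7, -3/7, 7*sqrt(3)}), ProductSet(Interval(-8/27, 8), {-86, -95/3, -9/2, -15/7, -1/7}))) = Union(ProductSet({-5/4, 1/99, 3/20}, {-9/2, -15/7, -3/7, 7*sqrt(3)}), ProductSet(Interval(-8/27, 8), {-86, -95/3, -9/2, -15/7, -1/7}))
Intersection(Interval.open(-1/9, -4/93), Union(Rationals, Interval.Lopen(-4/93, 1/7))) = Intersection(Interval.open(-1/9, -4/93), Rationals)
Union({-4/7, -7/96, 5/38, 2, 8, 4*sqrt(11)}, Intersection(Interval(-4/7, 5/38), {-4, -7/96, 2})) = {-4/7, -7/96, 5/38, 2, 8, 4*sqrt(11)}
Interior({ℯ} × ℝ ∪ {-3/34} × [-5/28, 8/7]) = ∅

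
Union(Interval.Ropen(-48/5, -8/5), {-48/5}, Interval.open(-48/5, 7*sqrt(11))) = Interval.Ropen(-48/5, 7*sqrt(11))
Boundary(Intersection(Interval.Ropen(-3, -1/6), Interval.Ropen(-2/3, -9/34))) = {-2/3, -9/34}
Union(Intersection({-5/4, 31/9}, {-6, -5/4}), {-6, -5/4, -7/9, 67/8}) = {-6, -5/4, -7/9, 67/8}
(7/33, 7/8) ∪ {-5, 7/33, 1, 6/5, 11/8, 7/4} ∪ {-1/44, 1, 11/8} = {-5, -1/44, 1, 6/5, 11/8, 7/4} ∪ [7/33, 7/8)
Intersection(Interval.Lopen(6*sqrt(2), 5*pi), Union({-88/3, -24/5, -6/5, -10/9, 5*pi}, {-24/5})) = {5*pi}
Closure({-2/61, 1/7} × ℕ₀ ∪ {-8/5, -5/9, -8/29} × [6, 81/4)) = ({-2/61, 1/7} × ℕ₀) ∪ ({-8/5, -5/9, -8/29} × [6, 81/4])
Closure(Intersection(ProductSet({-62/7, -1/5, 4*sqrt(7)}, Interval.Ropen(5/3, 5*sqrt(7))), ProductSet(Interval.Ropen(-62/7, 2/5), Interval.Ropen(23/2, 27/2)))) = ProductSet({-62/7, -1/5}, Interval(23/2, 5*sqrt(7)))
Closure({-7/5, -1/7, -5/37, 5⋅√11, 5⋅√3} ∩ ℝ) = {-7/5, -1/7, -5/37, 5⋅√11, 5⋅√3}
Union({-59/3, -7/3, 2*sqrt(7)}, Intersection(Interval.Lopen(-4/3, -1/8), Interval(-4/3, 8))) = Union({-59/3, -7/3, 2*sqrt(7)}, Interval.Lopen(-4/3, -1/8))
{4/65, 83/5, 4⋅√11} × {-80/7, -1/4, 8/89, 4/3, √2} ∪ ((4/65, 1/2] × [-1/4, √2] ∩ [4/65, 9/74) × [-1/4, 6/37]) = ((4/65, 9/74) × [-1/4, 6/37]) ∪ ({4/65, 83/5, 4⋅√11} × {-80/7, -1/4, 8/89, 4/3, √2})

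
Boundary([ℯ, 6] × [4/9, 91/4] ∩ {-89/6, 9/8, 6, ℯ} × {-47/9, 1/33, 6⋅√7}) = {6, ℯ} × {6⋅√7}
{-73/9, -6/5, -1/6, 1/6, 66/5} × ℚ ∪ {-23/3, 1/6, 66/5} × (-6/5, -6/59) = ({-73/9, -6/5, -1/6, 1/6, 66/5} × ℚ) ∪ ({-23/3, 1/6, 66/5} × (-6/5, -6/59))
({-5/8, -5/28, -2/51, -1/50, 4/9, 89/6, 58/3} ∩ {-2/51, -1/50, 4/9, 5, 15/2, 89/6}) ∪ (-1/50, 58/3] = {-2/51} ∪ [-1/50, 58/3]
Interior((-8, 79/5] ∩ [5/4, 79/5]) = (5/4, 79/5)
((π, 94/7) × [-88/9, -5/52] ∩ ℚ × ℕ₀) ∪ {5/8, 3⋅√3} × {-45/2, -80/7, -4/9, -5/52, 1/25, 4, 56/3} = {5/8, 3⋅√3} × {-45/2, -80/7, -4/9, -5/52, 1/25, 4, 56/3}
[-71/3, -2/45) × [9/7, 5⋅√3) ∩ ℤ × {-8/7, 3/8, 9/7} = {-23, -22, …, -1} × {9/7}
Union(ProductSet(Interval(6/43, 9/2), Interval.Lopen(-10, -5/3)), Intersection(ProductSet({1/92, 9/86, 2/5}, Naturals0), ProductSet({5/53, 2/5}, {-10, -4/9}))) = ProductSet(Interval(6/43, 9/2), Interval.Lopen(-10, -5/3))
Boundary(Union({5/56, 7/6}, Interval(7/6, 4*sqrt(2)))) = {5/56, 7/6, 4*sqrt(2)}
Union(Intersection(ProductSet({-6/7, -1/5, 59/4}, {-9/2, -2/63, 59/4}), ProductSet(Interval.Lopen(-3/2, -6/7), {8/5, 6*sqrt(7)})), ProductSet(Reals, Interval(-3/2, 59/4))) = ProductSet(Reals, Interval(-3/2, 59/4))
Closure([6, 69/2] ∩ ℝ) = [6, 69/2]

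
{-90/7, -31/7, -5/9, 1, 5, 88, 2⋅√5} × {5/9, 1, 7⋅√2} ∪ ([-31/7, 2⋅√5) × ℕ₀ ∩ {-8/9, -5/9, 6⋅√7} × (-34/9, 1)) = ({-8/9, -5/9} × {0}) ∪ ({-90/7, -31/7, -5/9, 1, 5, 88, 2⋅√5} × {5/9, 1, 7⋅√2})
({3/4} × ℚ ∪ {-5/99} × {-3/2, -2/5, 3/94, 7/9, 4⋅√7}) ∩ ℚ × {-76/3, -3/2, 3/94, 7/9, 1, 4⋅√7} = ({3/4} × {-76/3, -3/2, 3/94, 7/9, 1}) ∪ ({-5/99} × {-3/2, 3/94, 7/9, 4⋅√7})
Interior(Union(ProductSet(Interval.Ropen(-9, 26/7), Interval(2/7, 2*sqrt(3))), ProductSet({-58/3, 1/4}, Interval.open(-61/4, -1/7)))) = ProductSet(Interval.open(-9, 26/7), Interval.open(2/7, 2*sqrt(3)))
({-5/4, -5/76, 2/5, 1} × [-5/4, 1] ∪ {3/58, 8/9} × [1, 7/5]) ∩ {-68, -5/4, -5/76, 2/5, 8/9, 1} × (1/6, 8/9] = {-5/4, -5/76, 2/5, 1} × (1/6, 8/9]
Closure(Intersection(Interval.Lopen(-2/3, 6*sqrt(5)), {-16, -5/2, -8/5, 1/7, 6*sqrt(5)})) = {1/7, 6*sqrt(5)}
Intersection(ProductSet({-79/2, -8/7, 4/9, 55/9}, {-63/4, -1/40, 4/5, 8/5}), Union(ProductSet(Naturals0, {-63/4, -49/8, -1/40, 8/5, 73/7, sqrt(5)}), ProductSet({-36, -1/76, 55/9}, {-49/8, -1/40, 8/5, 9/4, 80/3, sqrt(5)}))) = ProductSet({55/9}, {-1/40, 8/5})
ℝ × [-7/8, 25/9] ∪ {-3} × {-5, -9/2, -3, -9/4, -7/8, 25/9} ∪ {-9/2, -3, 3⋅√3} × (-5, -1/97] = (ℝ × [-7/8, 25/9]) ∪ ({-3} × {-5, -9/2, -3, -9/4, -7/8, 25/9}) ∪ ({-9/2, -3, 3⋅√3} × (-5, -1/97])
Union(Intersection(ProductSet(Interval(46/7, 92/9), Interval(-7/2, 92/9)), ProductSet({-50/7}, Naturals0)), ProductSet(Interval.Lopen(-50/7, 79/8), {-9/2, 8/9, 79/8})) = ProductSet(Interval.Lopen(-50/7, 79/8), {-9/2, 8/9, 79/8})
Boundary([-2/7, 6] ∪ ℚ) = (-∞, -2/7] ∪ [6, ∞)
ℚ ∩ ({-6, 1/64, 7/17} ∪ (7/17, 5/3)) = {-6, 1/64} ∪ (ℚ ∩ [7/17, 5/3))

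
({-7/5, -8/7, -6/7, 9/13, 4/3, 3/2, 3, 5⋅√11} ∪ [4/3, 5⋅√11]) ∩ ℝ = {-7/5, -8/7, -6/7, 9/13} ∪ [4/3, 5⋅√11]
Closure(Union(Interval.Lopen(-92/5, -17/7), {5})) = Union({5}, Interval(-92/5, -17/7))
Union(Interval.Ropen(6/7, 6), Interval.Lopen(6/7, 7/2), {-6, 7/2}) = Union({-6}, Interval.Ropen(6/7, 6))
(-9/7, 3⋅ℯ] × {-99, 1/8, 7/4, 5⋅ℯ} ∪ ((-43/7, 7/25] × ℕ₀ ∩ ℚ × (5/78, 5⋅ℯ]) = ((ℚ ∩ (-43/7, 7/25]) × {1, 2, …, 13}) ∪ ((-9/7, 3⋅ℯ] × {-99, 1/8, 7/4, 5⋅ℯ})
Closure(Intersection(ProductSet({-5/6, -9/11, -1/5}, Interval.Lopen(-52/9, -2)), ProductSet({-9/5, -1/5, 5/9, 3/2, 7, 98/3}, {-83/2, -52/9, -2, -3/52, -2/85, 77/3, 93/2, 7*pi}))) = ProductSet({-1/5}, {-2})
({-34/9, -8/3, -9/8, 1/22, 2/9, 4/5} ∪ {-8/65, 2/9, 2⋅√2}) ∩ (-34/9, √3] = {-8/3, -9/8, -8/65, 1/22, 2/9, 4/5}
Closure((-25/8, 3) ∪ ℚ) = ℚ ∪ (-∞, ∞)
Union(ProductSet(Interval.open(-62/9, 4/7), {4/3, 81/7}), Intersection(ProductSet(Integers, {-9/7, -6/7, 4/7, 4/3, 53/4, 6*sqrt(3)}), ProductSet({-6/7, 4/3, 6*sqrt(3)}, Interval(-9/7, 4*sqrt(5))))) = ProductSet(Interval.open(-62/9, 4/7), {4/3, 81/7})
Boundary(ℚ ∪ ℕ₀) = ℝ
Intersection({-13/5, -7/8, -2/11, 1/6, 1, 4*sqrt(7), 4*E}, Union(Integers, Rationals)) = {-13/5, -7/8, -2/11, 1/6, 1}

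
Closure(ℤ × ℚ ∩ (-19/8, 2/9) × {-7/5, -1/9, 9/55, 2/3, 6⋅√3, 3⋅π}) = {-2, -1, 0} × {-7/5, -1/9, 9/55, 2/3}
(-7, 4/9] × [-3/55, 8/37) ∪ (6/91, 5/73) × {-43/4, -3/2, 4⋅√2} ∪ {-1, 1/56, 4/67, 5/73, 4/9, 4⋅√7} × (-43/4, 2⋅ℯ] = ((-7, 4/9] × [-3/55, 8/37)) ∪ ((6/91, 5/73) × {-43/4, -3/2, 4⋅√2}) ∪ ({-1, 1/56, 4/67, 5/73, 4/9, 4⋅√7} × (-43/4, 2⋅ℯ])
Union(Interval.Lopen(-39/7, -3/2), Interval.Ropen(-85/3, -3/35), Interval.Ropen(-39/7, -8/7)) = Interval.Ropen(-85/3, -3/35)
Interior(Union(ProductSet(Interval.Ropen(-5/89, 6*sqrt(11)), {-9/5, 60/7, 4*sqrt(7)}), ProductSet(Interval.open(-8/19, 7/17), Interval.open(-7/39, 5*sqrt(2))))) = ProductSet(Interval.open(-8/19, 7/17), Interval.open(-7/39, 5*sqrt(2)))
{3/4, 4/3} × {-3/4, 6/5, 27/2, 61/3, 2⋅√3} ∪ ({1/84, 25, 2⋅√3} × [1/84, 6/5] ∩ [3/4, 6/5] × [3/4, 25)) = {3/4, 4/3} × {-3/4, 6/5, 27/2, 61/3, 2⋅√3}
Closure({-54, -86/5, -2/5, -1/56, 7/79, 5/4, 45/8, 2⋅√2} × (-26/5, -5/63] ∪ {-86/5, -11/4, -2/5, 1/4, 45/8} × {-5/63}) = ({-86/5, -11/4, -2/5, 1/4, 45/8} × {-5/63}) ∪ ({-54, -86/5, -2/5, -1/56, 7/79, 5/4, 45/8, 2⋅√2} × [-26/5, -5/63])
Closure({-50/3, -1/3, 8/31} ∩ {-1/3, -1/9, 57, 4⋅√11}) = {-1/3}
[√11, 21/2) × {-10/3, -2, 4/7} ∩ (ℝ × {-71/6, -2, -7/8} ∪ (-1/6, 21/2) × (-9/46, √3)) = [√11, 21/2) × {-2, 4/7}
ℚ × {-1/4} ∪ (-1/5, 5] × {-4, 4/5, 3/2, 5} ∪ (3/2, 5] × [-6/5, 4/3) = (ℚ × {-1/4}) ∪ ((-1/5, 5] × {-4, 4/5, 3/2, 5}) ∪ ((3/2, 5] × [-6/5, 4/3))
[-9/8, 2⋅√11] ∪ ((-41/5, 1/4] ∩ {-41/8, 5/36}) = {-41/8} ∪ [-9/8, 2⋅√11]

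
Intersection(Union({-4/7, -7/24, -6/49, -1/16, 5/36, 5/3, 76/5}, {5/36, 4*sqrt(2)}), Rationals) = {-4/7, -7/24, -6/49, -1/16, 5/36, 5/3, 76/5}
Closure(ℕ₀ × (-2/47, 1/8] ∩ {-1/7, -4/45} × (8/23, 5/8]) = ∅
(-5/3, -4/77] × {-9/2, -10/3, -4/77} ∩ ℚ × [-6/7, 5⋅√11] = (ℚ ∩ (-5/3, -4/77]) × {-4/77}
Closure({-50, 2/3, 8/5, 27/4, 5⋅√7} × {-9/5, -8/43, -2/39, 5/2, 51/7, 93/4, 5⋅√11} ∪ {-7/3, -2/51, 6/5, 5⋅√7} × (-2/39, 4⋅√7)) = ({-7/3, -2/51, 6/5, 5⋅√7} × [-2/39, 4⋅√7]) ∪ ({-50, 2/3, 8/5, 27/4, 5⋅√7} × {-9/5, -8/43, -2/39, 5/2, 51/7, 93/4, 5⋅√11})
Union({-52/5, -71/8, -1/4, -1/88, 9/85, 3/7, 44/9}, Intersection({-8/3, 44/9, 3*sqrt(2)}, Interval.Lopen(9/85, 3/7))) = {-52/5, -71/8, -1/4, -1/88, 9/85, 3/7, 44/9}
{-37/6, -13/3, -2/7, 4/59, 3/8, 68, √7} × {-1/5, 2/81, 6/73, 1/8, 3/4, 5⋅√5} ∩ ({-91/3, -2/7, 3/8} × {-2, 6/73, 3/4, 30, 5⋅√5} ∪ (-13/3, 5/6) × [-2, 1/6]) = ({-2/7, 4/59, 3/8} × {-1/5, 2/81, 6/73, 1/8}) ∪ ({-2/7, 3/8} × {6/73, 3/4, 5⋅√5})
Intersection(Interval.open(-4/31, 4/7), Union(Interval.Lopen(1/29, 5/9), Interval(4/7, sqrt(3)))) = Interval.Lopen(1/29, 5/9)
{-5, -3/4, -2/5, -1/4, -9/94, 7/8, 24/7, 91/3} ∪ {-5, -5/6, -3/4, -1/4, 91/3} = {-5, -5/6, -3/4, -2/5, -1/4, -9/94, 7/8, 24/7, 91/3}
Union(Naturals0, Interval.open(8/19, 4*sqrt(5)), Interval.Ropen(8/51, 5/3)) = Union(Interval.Ropen(8/51, 4*sqrt(5)), Naturals0)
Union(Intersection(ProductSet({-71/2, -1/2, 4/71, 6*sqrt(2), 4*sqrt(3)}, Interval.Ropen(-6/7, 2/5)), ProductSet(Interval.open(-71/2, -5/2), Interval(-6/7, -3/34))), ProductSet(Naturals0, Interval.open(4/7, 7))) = ProductSet(Naturals0, Interval.open(4/7, 7))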